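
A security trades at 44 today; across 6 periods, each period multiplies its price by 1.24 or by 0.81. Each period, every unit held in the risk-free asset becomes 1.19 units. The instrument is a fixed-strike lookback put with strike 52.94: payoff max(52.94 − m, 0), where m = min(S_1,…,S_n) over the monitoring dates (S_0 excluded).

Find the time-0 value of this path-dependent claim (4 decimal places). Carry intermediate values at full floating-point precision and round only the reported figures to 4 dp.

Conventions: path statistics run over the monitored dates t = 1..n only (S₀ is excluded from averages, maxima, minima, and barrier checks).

price = 1.1505

With p* = (R−d)/(u−d) = 0.8837, sum probability × payoff across the paths and divide by R^6.
Enumerate all 2^6 = 64 price paths (U = up ×1.24, D = down ×0.81); each path with k up-moves has probability p*^k·(1−p*)^(6−k).
DDDDDD: m=12.4269, payoff=40.5131, prob=0.000002
UDDDDD: m=19.0239, payoff=33.9161, prob=0.000019
DUDDDD: m=19.0239, payoff=33.9161, prob=0.000019
UUDDDD: m=29.1230, payoff=23.8170, prob=0.000143
DDUDDD: m=19.0239, payoff=33.9161, prob=0.000019
UDUDDD: m=29.1230, payoff=23.8170, prob=0.000143
DUUDDD: m=29.1230, payoff=23.8170, prob=0.000143
UUUDDD: m=44.5834, payoff=8.3566, prob=0.001085
DDDUDD: m=19.0239, payoff=33.9161, prob=0.000019
UDDUDD: m=29.1230, payoff=23.8170, prob=0.000143
DUDUDD: m=29.1230, payoff=23.8170, prob=0.000143
UUDUDD: m=44.5834, payoff=8.3566, prob=0.001085
DDUUDD: m=28.8684, payoff=24.0716, prob=0.000143
UDUUDD: m=44.1936, payoff=8.7464, prob=0.001085
DUUUDD: m=35.6400, payoff=17.3000, prob=0.001085
UUUUDD: m=54.5600, payoff=0.0000, prob=0.008246
DDDDUD: m=18.9406, payoff=33.9994, prob=0.000019
UDDDUD: m=28.9954, payoff=23.9446, prob=0.000143
DUDDUD: m=28.9954, payoff=23.9446, prob=0.000143
UUDDUD: m=44.3881, payoff=8.5519, prob=0.001085
DDUDUD: m=28.8684, payoff=24.0716, prob=0.000143
UDUDUD: m=44.1936, payoff=8.7464, prob=0.001085
DUUDUD: m=35.6400, payoff=17.3000, prob=0.001085
UUUDUD: m=54.5600, payoff=0.0000, prob=0.008246
DDDUUD: m=23.3834, payoff=29.5566, prob=0.000143
UDDUUD: m=35.7968, payoff=17.1432, prob=0.001085
DUDUUD: m=35.6400, payoff=17.3000, prob=0.001085
UUDUUD: m=54.5600, payoff=0.0000, prob=0.008246
DDUUUD: m=28.8684, payoff=24.0716, prob=0.001085
UDUUUD: m=44.1936, payoff=8.7464, prob=0.008246
DUUUUD: m=35.6400, payoff=17.3000, prob=0.008246
UUUUUD: m=54.5600, payoff=0.0000, prob=0.062673
DDDDDU: m=15.3419, payoff=37.5981, prob=0.000019
UDDDDU: m=23.4863, payoff=29.4537, prob=0.000143
DUDDDU: m=23.4863, payoff=29.4537, prob=0.000143
UUDDDU: m=35.9543, payoff=16.9857, prob=0.001085
DDUDDU: m=23.4863, payoff=29.4537, prob=0.000143
UDUDDU: m=35.9543, payoff=16.9857, prob=0.001085
DUUDDU: m=35.6400, payoff=17.3000, prob=0.001085
UUUDDU: m=54.5600, payoff=0.0000, prob=0.008246
DDDUDU: m=23.3834, payoff=29.5566, prob=0.000143
UDDUDU: m=35.7968, payoff=17.1432, prob=0.001085
DUDUDU: m=35.6400, payoff=17.3000, prob=0.001085
UUDUDU: m=54.5600, payoff=0.0000, prob=0.008246
DDUUDU: m=28.8684, payoff=24.0716, prob=0.001085
UDUUDU: m=44.1936, payoff=8.7464, prob=0.008246
DUUUDU: m=35.6400, payoff=17.3000, prob=0.008246
UUUUDU: m=54.5600, payoff=0.0000, prob=0.062673
DDDDUU: m=18.9406, payoff=33.9994, prob=0.000143
UDDDUU: m=28.9954, payoff=23.9446, prob=0.001085
DUDDUU: m=28.9954, payoff=23.9446, prob=0.001085
UUDDUU: m=44.3881, payoff=8.5519, prob=0.008246
DDUDUU: m=28.8684, payoff=24.0716, prob=0.001085
UDUDUU: m=44.1936, payoff=8.7464, prob=0.008246
DUUDUU: m=35.6400, payoff=17.3000, prob=0.008246
UUUDUU: m=54.5600, payoff=0.0000, prob=0.062673
DDDUUU: m=23.3834, payoff=29.5566, prob=0.001085
UDDUUU: m=35.7968, payoff=17.1432, prob=0.008246
DUDUUU: m=35.6400, payoff=17.3000, prob=0.008246
UUDUUU: m=54.5600, payoff=0.0000, prob=0.062673
DDUUUU: m=28.8684, payoff=24.0716, prob=0.008246
UDUUUU: m=44.1936, payoff=8.7464, prob=0.062673
DUUUUU: m=35.6400, payoff=17.3000, prob=0.062673
UUUUUU: m=54.5600, payoff=0.0000, prob=0.476311
Price = Σ prob·payoff / R^6 = 3.267137 / 2.839761 = 1.1505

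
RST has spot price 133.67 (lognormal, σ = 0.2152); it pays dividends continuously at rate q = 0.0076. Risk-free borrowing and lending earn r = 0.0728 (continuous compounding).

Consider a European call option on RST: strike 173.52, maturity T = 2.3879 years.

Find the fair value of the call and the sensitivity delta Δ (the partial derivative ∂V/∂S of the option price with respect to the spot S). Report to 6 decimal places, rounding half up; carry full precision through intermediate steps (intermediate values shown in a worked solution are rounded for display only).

price = 11.912600
Δ = 0.432401

σ√T = 0.2152·√2.3879 = 0.332545
d₁ = (ln(S/K) + (r−q+σ²/2)T) / (σ√T) = (ln(133.67/173.52) + (0.0728−0.0076+0.2152²/2)·2.3879) / 0.332545 = (-0.260919 + 0.210984) / 0.332545 = -0.150159
d₂ = d₁ − σ√T = -0.150159 − 0.332545 = -0.482704
e^{−rT} = 0.840432
e^{−qT} = 0.982016
N(d₁) = 0.440320,  N(d₂) = 0.314653
Call price V = S·e^{−qT}·N(d₁) − K·e^{−rT}·N(d₂) = 57.799000 − 45.886399 = 11.912600
Δ = e^{−qT}·N(d₁) = 0.432401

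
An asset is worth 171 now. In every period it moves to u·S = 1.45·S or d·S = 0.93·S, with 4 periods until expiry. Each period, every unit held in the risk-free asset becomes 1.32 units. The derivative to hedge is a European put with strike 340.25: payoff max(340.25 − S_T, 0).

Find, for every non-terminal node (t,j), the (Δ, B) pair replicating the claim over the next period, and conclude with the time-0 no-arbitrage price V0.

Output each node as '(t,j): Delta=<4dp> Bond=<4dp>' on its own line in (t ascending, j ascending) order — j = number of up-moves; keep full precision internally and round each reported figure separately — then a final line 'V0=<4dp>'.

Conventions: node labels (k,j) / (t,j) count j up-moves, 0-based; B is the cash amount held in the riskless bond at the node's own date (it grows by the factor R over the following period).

The replicating-portfolio and risk-neutral prices coincide; use p* = (1.32−0.93)/(1.45−0.93) = 0.7500 for the latter.
Payoffs at expiry: V(4,0)=212.3331, V(4,1)=140.8097, V(4,2)=29.2947, V(4,3)=0.0000, V(4,4)=0.0000
(3,0): S=137.5450. Δ = (V_up−V_dn)/(S_up−S_dn) = (140.8097−212.3331)/(199.4403−127.9169) = -1.0000. V = [p*·140.8097 + (1−p*)·212.3331]/1.32 = 120.2201. B = V − Δ·S = 257.7652.
(3,1): S=214.4520. Δ = (V_up−V_dn)/(S_up−S_dn) = (29.2947−140.8097)/(310.9553−199.4403) = -1.0000. V = [p*·29.2947 + (1−p*)·140.8097]/1.32 = 43.3132. B = V − Δ·S = 257.7652.
(3,2): S=334.3606. Δ = (V_up−V_dn)/(S_up−S_dn) = (0.0000−29.2947)/(484.8228−310.9553) = -0.1685. V = [p*·0.0000 + (1−p*)·29.2947]/1.32 = 5.5482. B = V − Δ·S = 61.8841.
(3,3): S=521.3149. Δ = (V_up−V_dn)/(S_up−S_dn) = (0.0000−0.0000)/(755.9066−484.8228) = 0.0000. V = [p*·0.0000 + (1−p*)·0.0000]/1.32 = 0.0000. B = V − Δ·S = 0.0000.
(2,0): S=147.8979. Δ = (V_up−V_dn)/(S_up−S_dn) = (43.3132−120.2201)/(214.4520−137.5450) = -1.0000. V = [p*·43.3132 + (1−p*)·120.2201]/1.32 = 47.3787. B = V − Δ·S = 195.2766.
(2,1): S=230.5935. Δ = (V_up−V_dn)/(S_up−S_dn) = (5.5482−43.3132)/(334.3606−214.4520) = -0.3149. V = [p*·5.5482 + (1−p*)·43.3132]/1.32 = 11.3557. B = V − Δ·S = 83.9806.
(2,2): S=359.5275. Δ = (V_up−V_dn)/(S_up−S_dn) = (0.0000−5.5482)/(521.3149−334.3606) = -0.0297. V = [p*·0.0000 + (1−p*)·5.5482]/1.32 = 1.0508. B = V − Δ·S = 11.7205.
(1,0): S=159.0300. Δ = (V_up−V_dn)/(S_up−S_dn) = (11.3557−47.3787)/(230.5935−147.8979) = -0.4356. V = [p*·11.3557 + (1−p*)·47.3787]/1.32 = 15.4253. B = V − Δ·S = 84.7005.
(1,1): S=247.9500. Δ = (V_up−V_dn)/(S_up−S_dn) = (1.0508−11.3557)/(359.5275−230.5935) = -0.0799. V = [p*·1.0508 + (1−p*)·11.3557]/1.32 = 2.7477. B = V − Δ·S = 22.5648.
(0,0): S=171.0000. Δ = (V_up−V_dn)/(S_up−S_dn) = (2.7477−15.4253)/(247.9500−159.0300) = -0.1426. V = [p*·2.7477 + (1−p*)·15.4253]/1.32 = 4.4827. B = V − Δ·S = 28.8626.
Verification: the root portfolio costs Δ(0,0)·S0 + B(0,0) = 4.4827, matching V0.

(0,0): Delta=-0.1426 Bond=28.8626
(1,0): Delta=-0.4356 Bond=84.7005
(1,1): Delta=-0.0799 Bond=22.5648
(2,0): Delta=-1.0000 Bond=195.2766
(2,1): Delta=-0.3149 Bond=83.9806
(2,2): Delta=-0.0297 Bond=11.7205
(3,0): Delta=-1.0000 Bond=257.7652
(3,1): Delta=-1.0000 Bond=257.7652
(3,2): Delta=-0.1685 Bond=61.8841
(3,3): Delta=0.0000 Bond=0.0000
V0=4.4827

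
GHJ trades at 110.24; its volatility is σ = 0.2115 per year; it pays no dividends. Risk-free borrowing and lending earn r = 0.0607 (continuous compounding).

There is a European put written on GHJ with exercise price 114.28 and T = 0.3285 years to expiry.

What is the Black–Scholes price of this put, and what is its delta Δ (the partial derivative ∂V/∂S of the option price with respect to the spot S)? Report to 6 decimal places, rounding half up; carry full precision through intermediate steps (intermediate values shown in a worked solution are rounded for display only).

σ√T = 0.2115·√0.3285 = 0.121221
d₁ = (ln(S/K) + (r+σ²/2)T) / (σ√T) = (ln(110.24/114.28) + (0.0607+0.2115²/2)·0.3285) / 0.121221 = (-0.035992 + 0.027287) / 0.121221 = -0.071807
d₂ = d₁ − σ√T = -0.071807 − 0.121221 = -0.193028
e^{−rT} = 0.980258
N(−d₁) = 0.528622,  N(−d₂) = 0.576532
Put price V = K·e^{−rT}·N(−d₂) − S·N(−d₁) = 64.585278 − 58.275327 = 6.309951
Δ = −N(−d₁) = -0.528622

price = 6.309951
Δ = -0.528622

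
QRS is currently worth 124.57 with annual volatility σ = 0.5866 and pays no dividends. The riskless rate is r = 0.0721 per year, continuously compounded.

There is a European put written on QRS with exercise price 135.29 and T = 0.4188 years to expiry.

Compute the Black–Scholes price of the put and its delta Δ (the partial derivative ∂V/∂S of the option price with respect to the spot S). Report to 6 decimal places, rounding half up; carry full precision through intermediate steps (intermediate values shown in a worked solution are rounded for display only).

σ√T = 0.5866·√0.4188 = 0.379617
d₁ = (ln(S/K) + (r+σ²/2)T) / (σ√T) = (ln(124.57/135.29) + (0.0721+0.5866²/2)·0.4188) / 0.379617 = (-0.082553 + 0.102250) / 0.379617 = 0.051887
d₂ = d₁ − σ√T = 0.051887 − 0.379617 = -0.327730
e^{−rT} = 0.970256
N(−d₁) = 0.479309,  N(−d₂) = 0.628442
Put price V = K·e^{−rT}·N(−d₂) − S·N(−d₁) = 82.493022 − 59.707576 = 22.785446
Δ = −N(−d₁) = -0.479309

price = 22.785446
Δ = -0.479309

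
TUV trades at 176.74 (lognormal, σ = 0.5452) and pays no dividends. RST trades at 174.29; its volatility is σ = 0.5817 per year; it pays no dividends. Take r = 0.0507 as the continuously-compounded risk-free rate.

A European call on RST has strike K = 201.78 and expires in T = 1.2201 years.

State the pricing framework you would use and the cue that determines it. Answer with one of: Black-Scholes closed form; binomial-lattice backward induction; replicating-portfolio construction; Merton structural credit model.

Key observation: everything needed for the exact continuous-time valuation of the European call on RST (strike 201.78) is given, and no feature rules the closed form out.

framework: Black-Scholes closed form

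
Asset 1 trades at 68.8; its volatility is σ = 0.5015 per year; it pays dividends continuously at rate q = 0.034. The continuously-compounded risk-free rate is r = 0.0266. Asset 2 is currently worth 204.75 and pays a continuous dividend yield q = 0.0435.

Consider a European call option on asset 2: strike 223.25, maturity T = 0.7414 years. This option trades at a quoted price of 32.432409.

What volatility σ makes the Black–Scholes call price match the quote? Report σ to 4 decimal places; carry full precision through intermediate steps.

sigma = 0.5923

At σ = 0.5923 the Black–Scholes value reproduces the quote:
σ√T = 0.5923·√0.7414 = 0.509997
d₁ = (ln(S/K) + (r−q+σ²/2)T) / (σ√T) = (ln(204.75/223.25) + (0.0266−0.0435+0.5923²/2)·0.7414) / 0.509997 = (-0.086502 + 0.117519) / 0.509997 = 0.060817
d₂ = d₁ − σ√T = 0.060817 − 0.509997 = -0.449180
e^{−rT} = 0.980472
e^{−qT} = 0.968264
N(d₁) = 0.524248,  N(d₂) = 0.326651
V = S·e^{−qT}·N(d₁) − K·e^{−rT}·N(d₂) = 103.933113 − 71.500704 = 32.432409 (the observed quote) — the price is monotone increasing in volatility, hence this σ is the only solution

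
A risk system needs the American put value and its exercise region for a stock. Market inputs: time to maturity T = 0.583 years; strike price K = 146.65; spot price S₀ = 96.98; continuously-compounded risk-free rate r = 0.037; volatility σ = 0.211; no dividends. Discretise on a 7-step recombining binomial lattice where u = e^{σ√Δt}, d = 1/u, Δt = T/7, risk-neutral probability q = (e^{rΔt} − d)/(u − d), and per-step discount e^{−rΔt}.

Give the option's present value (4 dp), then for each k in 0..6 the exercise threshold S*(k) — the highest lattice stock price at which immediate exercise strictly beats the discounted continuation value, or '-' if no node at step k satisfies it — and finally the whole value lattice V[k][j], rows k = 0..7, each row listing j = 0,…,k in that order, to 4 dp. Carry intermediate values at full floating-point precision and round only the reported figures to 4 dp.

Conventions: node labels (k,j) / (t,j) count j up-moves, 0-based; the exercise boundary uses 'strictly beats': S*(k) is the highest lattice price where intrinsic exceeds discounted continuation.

Δt=0.08329  u=1.06279  d=0.94092  q=0.51011  discount=0.99692
step 7 (expiry): payoffs max(K−S,0) = 83.3267 75.1255 65.8622 55.3992 43.5811 30.2324 15.1548 0.0000
step 6: (k=6,j=0): S=67.2991, K−S=79.3509, hold=78.8997 ⇒ V=79.3509 exercise | (k=6,j=1): S=76.0151, K−S=70.6349, hold=70.1836 ⇒ V=70.6349 exercise | (k=6,j=2): S=85.8601, K−S=60.7899, hold=60.3387 ⇒ V=60.7899 exercise | (k=6,j=3): S=96.9800, K−S=49.6700, hold=49.2188 ⇒ V=49.6700 exercise | (k=6,j=4): S=109.5401, K−S=37.1099, hold=36.6587 ⇒ V=37.1099 exercise | (k=6,j=5): S=123.7269, K−S=22.9231, hold=22.4719 ⇒ V=22.9231 exercise | (k=6,j=6): S=139.7511, K−S=6.8989, hold=7.4014 ⇒ V=7.4014 continue  boundary S*=123.7269
step 5: (k=5,j=0): S=71.5245, K−S=75.1255, hold=74.6743 ⇒ V=75.1255 exercise | (k=5,j=1): S=80.7878, K−S=65.8622, hold=65.4110 ⇒ V=65.8622 exercise | (k=5,j=2): S=91.2508, K−S=55.3992, hold=54.9480 ⇒ V=55.3992 exercise | (k=5,j=3): S=103.0689, K−S=43.5811, hold=43.1299 ⇒ V=43.5811 exercise | (k=5,j=4): S=116.4176, K−S=30.2324, hold=29.7812 ⇒ V=30.2324 exercise | (k=5,j=5): S=131.4952, K−S=15.1548, hold=14.9592 ⇒ V=15.1548 exercise  boundary S*=131.4952
step 4: (k=4,j=0): S=76.0151, K−S=70.6349, hold=70.1836 ⇒ V=70.6349 exercise | (k=4,j=1): S=85.8601, K−S=60.7899, hold=60.3387 ⇒ V=60.7899 exercise | (k=4,j=2): S=96.9800, K−S=49.6700, hold=49.2188 ⇒ V=49.6700 exercise | (k=4,j=3): S=109.5401, K−S=37.1099, hold=36.6587 ⇒ V=37.1099 exercise | (k=4,j=4): S=123.7269, K−S=22.9231, hold=22.4719 ⇒ V=22.9231 exercise  boundary S*=123.7269
step 3: (k=3,j=0): S=80.7878, K−S=65.8622, hold=65.4110 ⇒ V=65.8622 exercise | (k=3,j=1): S=91.2508, K−S=55.3992, hold=54.9480 ⇒ V=55.3992 exercise | (k=3,j=2): S=103.0689, K−S=43.5811, hold=43.1299 ⇒ V=43.5811 exercise | (k=3,j=3): S=116.4176, K−S=30.2324, hold=29.7812 ⇒ V=30.2324 exercise  boundary S*=116.4176
step 2: (k=2,j=0): S=85.8601, K−S=60.7899, hold=60.3387 ⇒ V=60.7899 exercise | (k=2,j=1): S=96.9800, K−S=49.6700, hold=49.2188 ⇒ V=49.6700 exercise | (k=2,j=2): S=109.5401, K−S=37.1099, hold=36.6587 ⇒ V=37.1099 exercise  boundary S*=109.5401
step 1: (k=1,j=0): S=91.2508, K−S=55.3992, hold=54.9480 ⇒ V=55.3992 exercise | (k=1,j=1): S=103.0689, K−S=43.5811, hold=43.1299 ⇒ V=43.5811 exercise  boundary S*=103.0689
step 0: (k=0,j=0): S=96.9800, K−S=49.6700, hold=49.2188 ⇒ V=49.6700 exercise  boundary S*=96.9800

price = 49.6700
boundary = 96.9800 103.0689 109.5401 116.4176 123.7269 131.4952 123.7269
tree:
49.6700
55.3992 43.5811
60.7899 49.6700 37.1099
65.8622 55.3992 43.5811 30.2324
70.6349 60.7899 49.6700 37.1099 22.9231
75.1255 65.8622 55.3992 43.5811 30.2324 15.1548
79.3509 70.6349 60.7899 49.6700 37.1099 22.9231 7.4014
83.3267 75.1255 65.8622 55.3992 43.5811 30.2324 15.1548 0.0000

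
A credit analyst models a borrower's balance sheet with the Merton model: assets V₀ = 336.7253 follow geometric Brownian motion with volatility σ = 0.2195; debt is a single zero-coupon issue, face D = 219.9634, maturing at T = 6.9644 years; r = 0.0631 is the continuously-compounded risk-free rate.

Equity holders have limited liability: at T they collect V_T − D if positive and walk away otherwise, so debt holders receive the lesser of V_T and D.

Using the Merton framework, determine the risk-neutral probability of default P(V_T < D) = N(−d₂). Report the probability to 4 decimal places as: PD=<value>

Work the structural quantities from V₀ = 336.7253 against face 219.9634:
d₁ = [ln(V₀/D) + (r + σ²/2)T] / (σ√T)
   = [ln(336.7253/219.9634) + (0.0631 + 0.5·0.2195²)·6.9644] / (0.2195·√6.9644)
   = [0.425806 + 0.607227] / 0.579264 = 1.783355
d₂ = d₁ − σ√T = 1.783355 − 0.579264 = 1.204092
risk-neutral PD = N(−d₂) = N(-1.204092) = 0.114277

PD=0.1143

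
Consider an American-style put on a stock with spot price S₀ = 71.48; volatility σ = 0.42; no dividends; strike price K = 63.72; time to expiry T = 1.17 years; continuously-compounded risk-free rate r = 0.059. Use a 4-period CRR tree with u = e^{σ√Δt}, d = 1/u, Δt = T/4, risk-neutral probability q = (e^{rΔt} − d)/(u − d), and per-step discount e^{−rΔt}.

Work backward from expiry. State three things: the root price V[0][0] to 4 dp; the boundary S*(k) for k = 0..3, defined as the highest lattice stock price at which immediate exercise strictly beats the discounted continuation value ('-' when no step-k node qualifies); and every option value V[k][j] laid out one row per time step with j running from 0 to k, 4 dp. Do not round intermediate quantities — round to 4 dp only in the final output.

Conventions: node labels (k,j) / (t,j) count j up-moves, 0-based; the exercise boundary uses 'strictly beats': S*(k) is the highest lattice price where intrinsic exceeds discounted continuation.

price = 7.0958
boundary = - - - 36.1605
tree:
7.0958
11.6678 2.4280
18.4694 4.7638 0.0000
27.5595 9.3465 0.0000 0.0000
34.9072 18.3379 0.0000 0.0000 0.0000

params: Δt=0.29250 u=1.25502 d=0.79680 q=0.48144 e^(-rΔt)=0.98289
t_4 payoffs: 34.9072 18.3379 0.0000 0.0000 0.0000
t_3: node(3,0) S=36.1605 payoff=27.5595 vs cont=26.4692 → 27.5595 [stop]  node(3,1) S=56.9554 payoff=6.7646 vs cont=9.3465 → 9.3465 [wait]  node(3,2) S=89.7087 payoff=0.0000 vs cont=0.0000 → 0.0000 [wait]  node(3,3) S=141.2974 payoff=0.0000 vs cont=0.0000 → 0.0000 [wait]  ⇒ S*(3)=36.1605
t_2: node(2,0) S=45.3821 payoff=18.3379 vs cont=18.4694 → 18.4694 [wait]  node(2,1) S=71.4800 payoff=0.0000 vs cont=4.7638 → 4.7638 [wait]  node(2,2) S=112.5860 payoff=0.0000 vs cont=0.0000 → 0.0000 [wait]  ⇒ S*(2)=-
t_1: node(1,0) S=56.9554 payoff=6.7646 vs cont=11.6678 → 11.6678 [wait]  node(1,1) S=89.7087 payoff=0.0000 vs cont=2.4280 → 2.4280 [wait]  ⇒ S*(1)=-
t_0: node(0,0) S=71.4800 payoff=0.0000 vs cont=7.0958 → 7.0958 [wait]  ⇒ S*(0)=-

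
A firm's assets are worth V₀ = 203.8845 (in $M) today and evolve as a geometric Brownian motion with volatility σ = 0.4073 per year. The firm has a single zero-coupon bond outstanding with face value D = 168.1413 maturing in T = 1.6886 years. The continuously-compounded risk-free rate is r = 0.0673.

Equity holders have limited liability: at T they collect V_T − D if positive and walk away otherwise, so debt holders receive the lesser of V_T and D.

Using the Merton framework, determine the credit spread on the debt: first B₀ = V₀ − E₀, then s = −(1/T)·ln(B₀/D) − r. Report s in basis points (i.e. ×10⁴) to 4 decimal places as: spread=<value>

Apply the equity-as-call identities (strike 168.1413, horizon 1.6886 years):
d₁ = [ln(V₀/D) + (r + σ²/2)T] / (σ√T)
   = [ln(203.8845/168.1413) + (0.0673 + 0.5·0.4073²)·1.6886] / (0.4073·√1.6886)
   = [0.192749 + 0.253706] / 0.529271 = 0.843530
d₂ = d₁ − σ√T = 0.843530 − 0.529271 = 0.314259
N(d₁) = 0.800534,  N(d₂) = 0.623338,  e^(−rT) = 0.892577
E₀ = V₀·N(d₁) − D·e^(−rT)·N(d₂)
   = 203.8845·0.800534 − 168.1413·0.892577·0.623338 = 69.666517
B₀ = V₀ − E₀ = 203.8845 − 69.666517 = 134.217983
spread = −(1/T)·ln(B₀/D) − r = −(1/1.6886)·ln(134.217983/168.1413) − 0.0673 = 0.06614752
in basis points: 0.06614752 × 10⁴ = 661.4752 bp

spread=661.4752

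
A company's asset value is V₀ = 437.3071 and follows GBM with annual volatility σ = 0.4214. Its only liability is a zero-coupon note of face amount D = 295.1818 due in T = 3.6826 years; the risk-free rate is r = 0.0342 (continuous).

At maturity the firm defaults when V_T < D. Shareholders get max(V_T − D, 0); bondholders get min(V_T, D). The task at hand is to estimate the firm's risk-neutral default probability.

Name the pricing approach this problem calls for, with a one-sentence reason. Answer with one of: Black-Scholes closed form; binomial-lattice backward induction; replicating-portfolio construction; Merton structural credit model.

Key observation: with the firm-asset dynamics (V₀ = 437.3071) and a single zero-coupon liability of face 295.1818 given, debt value, spread, and default probability all derive from the option view of the balance sheet.

framework: Merton structural credit model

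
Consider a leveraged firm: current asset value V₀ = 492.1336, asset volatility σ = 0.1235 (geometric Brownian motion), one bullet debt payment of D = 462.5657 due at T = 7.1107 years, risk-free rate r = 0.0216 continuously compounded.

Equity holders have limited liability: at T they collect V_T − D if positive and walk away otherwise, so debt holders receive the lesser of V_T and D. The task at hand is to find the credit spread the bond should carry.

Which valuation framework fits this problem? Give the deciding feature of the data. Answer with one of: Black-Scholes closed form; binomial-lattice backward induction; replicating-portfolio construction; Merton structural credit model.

framework: Merton structural credit model

Key observation: the asked-for credit quantity lives on the firm's capital structure — asset value, asset volatility, debt face 462.5657 — which is the structural model's domain.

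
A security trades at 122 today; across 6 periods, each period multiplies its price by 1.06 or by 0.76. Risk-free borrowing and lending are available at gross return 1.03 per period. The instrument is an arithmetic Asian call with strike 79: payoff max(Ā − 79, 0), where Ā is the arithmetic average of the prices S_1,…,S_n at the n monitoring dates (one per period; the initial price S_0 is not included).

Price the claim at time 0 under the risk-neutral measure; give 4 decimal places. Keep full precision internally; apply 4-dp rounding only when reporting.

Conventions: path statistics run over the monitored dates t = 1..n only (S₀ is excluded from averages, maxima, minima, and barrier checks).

price = 47.3227

With p* = (R−d)/(u−d) = 0.9000, sum probability × payoff across the paths and divide by R^6.
Enumerate all 2^6 = 64 price paths (U = up ×1.06, D = down ×0.76); each path with k up-moves has probability p*^k·(1−p*)^(6−k).
DDDDDD: Ā=51.9812, payoff=0.0000, prob=0.000001
UDDDDD: Ā=72.5000, payoff=0.0000, prob=0.000009
DUDDDD: Ā=66.4000, payoff=0.0000, prob=0.000009
UUDDDD: Ā=92.6106, payoff=13.6106, prob=0.000081
DDUDDD: Ā=61.7640, payoff=0.0000, prob=0.000009
UDUDDD: Ā=86.1446, payoff=7.1446, prob=0.000081
DUUDDD: Ā=80.0446, payoff=1.0446, prob=0.000081
UUUDDD: Ā=111.6411, payoff=32.6411, prob=0.000729
DDDUDD: Ā=58.2407, payoff=0.0000, prob=0.000009
UDDUDD: Ā=81.2304, payoff=2.2304, prob=0.000081
DUDUDD: Ā=75.1304, payoff=0.0000, prob=0.000081
UUDUDD: Ā=104.7872, payoff=25.7872, prob=0.000729
DDUUDD: Ā=70.4944, payoff=0.0000, prob=0.000081
UDUUDD: Ā=98.3212, payoff=19.3212, prob=0.000729
DUUUDD: Ā=92.2212, payoff=13.2212, prob=0.000729
UUUUDD: Ā=128.6242, payoff=49.6242, prob=0.006561
DDDDUD: Ā=55.5629, payoff=0.0000, prob=0.000009
UDDDUD: Ā=77.4956, payoff=0.0000, prob=0.000081
DUDDUD: Ā=71.3956, payoff=0.0000, prob=0.000081
UUDDUD: Ā=99.5781, payoff=20.5781, prob=0.000729
DDUDUD: Ā=66.7596, payoff=0.0000, prob=0.000081
UDUDUD: Ā=93.1121, payoff=14.1121, prob=0.000729
DUUDUD: Ā=87.0121, payoff=8.0121, prob=0.000729
UUUDUD: Ā=121.3590, payoff=42.3590, prob=0.006561
DDDUUD: Ā=63.2363, payoff=0.0000, prob=0.000081
UDDUUD: Ā=88.1980, payoff=9.1980, prob=0.000729
DUDUUD: Ā=82.0980, payoff=3.0980, prob=0.000729
UUDUUD: Ā=114.5051, payoff=35.5051, prob=0.006561
DDUUUD: Ā=77.4620, payoff=0.0000, prob=0.000729
UDUUUD: Ā=108.0391, payoff=29.0391, prob=0.006561
DUUUUD: Ā=101.9391, payoff=22.9391, prob=0.006561
UUUUUD: Ā=142.1782, payoff=63.1782, prob=0.059049
DDDDDU: Ā=53.5278, payoff=0.0000, prob=0.000009
UDDDDU: Ā=74.6572, payoff=0.0000, prob=0.000081
DUDDDU: Ā=68.5572, payoff=0.0000, prob=0.000081
UUDDDU: Ā=95.6193, payoff=16.6193, prob=0.000729
DDUDDU: Ā=63.9212, payoff=0.0000, prob=0.000081
UDUDDU: Ā=89.1533, payoff=10.1533, prob=0.000729
DUUDDU: Ā=83.0533, payoff=4.0533, prob=0.000729
UUUDDU: Ā=115.8375, payoff=36.8375, prob=0.006561
DDDUDU: Ā=60.3979, payoff=0.0000, prob=0.000081
UDDUDU: Ā=84.2391, payoff=5.2391, prob=0.000729
DUDUDU: Ā=78.1391, payoff=0.0000, prob=0.000729
UUDUDU: Ā=108.9835, payoff=29.9835, prob=0.006561
DDUUDU: Ā=73.5031, payoff=0.0000, prob=0.000729
UDUUDU: Ā=102.5175, payoff=23.5175, prob=0.006561
DUUUDU: Ā=96.4175, payoff=17.4175, prob=0.006561
UUUUDU: Ā=134.4771, payoff=55.4771, prob=0.059049
DDDDUU: Ā=57.7201, payoff=0.0000, prob=0.000081
UDDDUU: Ā=80.5044, payoff=1.5044, prob=0.000729
DUDDUU: Ā=74.4044, payoff=0.0000, prob=0.000729
UUDDUU: Ā=103.7745, payoff=24.7745, prob=0.006561
DDUDUU: Ā=69.7684, payoff=0.0000, prob=0.000729
UDUDUU: Ā=97.3085, payoff=18.3085, prob=0.006561
DUUDUU: Ā=91.2085, payoff=12.2085, prob=0.006561
UUUDUU: Ā=127.2119, payoff=48.2119, prob=0.059049
DDDUUU: Ā=66.2450, payoff=0.0000, prob=0.000729
UDDUUU: Ā=92.3944, payoff=13.3944, prob=0.006561
DUDUUU: Ā=86.2944, payoff=7.2944, prob=0.006561
UUDUUU: Ā=120.3579, payoff=41.3579, prob=0.059049
DDUUUU: Ā=81.6584, payoff=2.6584, prob=0.006561
UDUUUU: Ā=113.8919, payoff=34.8919, prob=0.059049
DUUUUU: Ā=107.7919, payoff=28.7919, prob=0.059049
UUUUUU: Ā=150.3414, payoff=71.3414, prob=0.531441
Price = Σ prob·payoff / R^6 = 56.505838 / 1.194052 = 47.3227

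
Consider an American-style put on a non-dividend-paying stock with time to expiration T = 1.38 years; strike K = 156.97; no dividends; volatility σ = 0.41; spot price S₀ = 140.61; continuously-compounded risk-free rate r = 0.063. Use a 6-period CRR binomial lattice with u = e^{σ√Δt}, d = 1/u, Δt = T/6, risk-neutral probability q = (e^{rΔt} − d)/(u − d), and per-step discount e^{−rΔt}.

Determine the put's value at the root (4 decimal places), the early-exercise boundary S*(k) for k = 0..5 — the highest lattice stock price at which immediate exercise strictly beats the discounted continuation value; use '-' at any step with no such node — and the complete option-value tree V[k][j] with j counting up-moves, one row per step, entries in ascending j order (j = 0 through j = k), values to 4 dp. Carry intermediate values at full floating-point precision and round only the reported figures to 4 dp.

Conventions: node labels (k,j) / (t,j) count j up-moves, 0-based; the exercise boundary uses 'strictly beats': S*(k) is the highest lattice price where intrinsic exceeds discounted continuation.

price = 31.7636
boundary = - - 94.8913 77.9527 94.8913 115.5105
tree:
31.7636
45.2152 18.5937
62.0787 28.8663 8.3668
79.0173 43.3069 14.5716 2.1039
92.9322 62.0787 24.8978 4.1682 0.0000
104.3632 79.0173 41.4595 8.2578 0.0000 0.0000
113.7538 92.9322 62.0787 16.3600 0.0000 0.0000 0.0000

params: Δt=0.23000 u=1.21729 d=0.82150 q=0.48788 e^(-rΔt)=0.98561
t_6 payoffs: 113.7538 92.9322 62.0787 16.3600 0.0000 0.0000 0.0000
t_5: node(5,0) S=52.6068 payoff=104.3632 vs cont=102.1051 → 104.3632 [stop]  node(5,1) S=77.9527 payoff=79.0173 vs cont=76.7592 → 79.0173 [stop]  node(5,2) S=115.5105 payoff=41.4595 vs cont=39.2015 → 41.4595 [stop]  node(5,3) S=171.1635 payoff=0.0000 vs cont=8.2578 → 8.2578 [wait]  node(5,4) S=253.6302 payoff=0.0000 vs cont=0.0000 → 0.0000 [wait]  node(5,5) S=375.8295 payoff=0.0000 vs cont=0.0000 → 0.0000 [wait]  ⇒ S*(5)=115.5105
t_4: node(4,0) S=64.0378 payoff=92.9322 vs cont=90.6741 → 92.9322 [stop]  node(4,1) S=94.8913 payoff=62.0787 vs cont=59.8206 → 62.0787 [stop]  node(4,2) S=140.6100 payoff=16.3600 vs cont=24.8978 → 24.8978 [wait]  node(4,3) S=208.3560 payoff=0.0000 vs cont=4.1682 → 4.1682 [wait]  node(4,4) S=308.7422 payoff=0.0000 vs cont=0.0000 → 0.0000 [wait]  ⇒ S*(4)=94.8913
t_3: node(3,0) S=77.9527 payoff=79.0173 vs cont=76.7592 → 79.0173 [stop]  node(3,1) S=115.5105 payoff=41.4595 vs cont=43.3069 → 43.3069 [wait]  node(3,2) S=171.1635 payoff=0.0000 vs cont=14.5716 → 14.5716 [wait]  node(3,3) S=253.6302 payoff=0.0000 vs cont=2.1039 → 2.1039 [wait]  ⇒ S*(3)=77.9527
t_2: node(2,0) S=94.8913 payoff=62.0787 vs cont=60.7089 → 62.0787 [stop]  node(2,1) S=140.6100 payoff=16.3600 vs cont=28.8663 → 28.8663 [wait]  node(2,2) S=208.3560 payoff=0.0000 vs cont=8.3668 → 8.3668 [wait]  ⇒ S*(2)=94.8913
t_1: node(1,0) S=115.5105 payoff=41.4595 vs cont=45.2152 → 45.2152 [wait]  node(1,1) S=171.1635 payoff=0.0000 vs cont=18.5937 → 18.5937 [wait]  ⇒ S*(1)=-
t_0: node(0,0) S=140.6100 payoff=16.3600 vs cont=31.7636 → 31.7636 [wait]  ⇒ S*(0)=-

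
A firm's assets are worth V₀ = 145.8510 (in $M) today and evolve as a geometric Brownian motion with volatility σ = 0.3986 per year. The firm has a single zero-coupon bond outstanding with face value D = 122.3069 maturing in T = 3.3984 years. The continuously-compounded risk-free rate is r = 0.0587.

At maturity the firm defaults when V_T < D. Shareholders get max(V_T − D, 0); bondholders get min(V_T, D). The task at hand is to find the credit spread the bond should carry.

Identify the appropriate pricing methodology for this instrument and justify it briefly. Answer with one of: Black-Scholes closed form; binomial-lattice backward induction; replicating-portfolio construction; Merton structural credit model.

Key observation: with the firm-asset dynamics (V₀ = 145.8510) and a single zero-coupon liability of face 122.3069 given, debt value, spread, and default probability all derive from the option view of the balance sheet.

framework: Merton structural credit model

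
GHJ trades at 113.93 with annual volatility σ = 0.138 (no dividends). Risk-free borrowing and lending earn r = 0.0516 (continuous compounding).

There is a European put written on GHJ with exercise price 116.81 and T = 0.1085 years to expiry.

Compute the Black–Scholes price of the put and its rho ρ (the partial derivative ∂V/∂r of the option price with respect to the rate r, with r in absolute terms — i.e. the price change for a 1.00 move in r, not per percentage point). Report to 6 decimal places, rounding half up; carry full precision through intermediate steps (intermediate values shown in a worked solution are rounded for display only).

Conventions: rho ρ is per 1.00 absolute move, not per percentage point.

price = 3.386468
ρ = -8.484398

σ√T = 0.138·√0.1085 = 0.045456
d₁ = (ln(S/K) + (r+σ²/2)T) / (σ√T) = (ln(113.93/116.81) + (0.0516+0.138²/2)·0.1085) / 0.045456 = (-0.024964 + 0.006632) / 0.045456 = -0.403304
d₂ = d₁ − σ√T = -0.403304 − 0.045456 = -0.448761
e^{−rT} = 0.994417
N(−d₁) = 0.656638,  N(−d₂) = 0.673198
Put price V = K·e^{−rT}·N(−d₂) − S·N(−d₁) = 78.197219 − 74.810751 = 3.386468
ρ = −K·T·e^{−rT}·N(−d₂) = -8.484398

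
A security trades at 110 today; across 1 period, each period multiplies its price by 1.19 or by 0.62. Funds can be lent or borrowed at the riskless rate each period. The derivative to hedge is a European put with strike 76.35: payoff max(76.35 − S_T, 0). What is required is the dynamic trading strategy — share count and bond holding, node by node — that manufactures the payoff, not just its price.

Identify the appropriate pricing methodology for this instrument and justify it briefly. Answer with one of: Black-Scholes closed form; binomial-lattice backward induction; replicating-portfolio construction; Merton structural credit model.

framework: replicating-portfolio construction

Key observation: the deliverable is the dynamic trading strategy on the 1-step tree (spot 110, moves 1.19 and 0.62), so the valuation must go through the node-by-node replicating-portfolio solve.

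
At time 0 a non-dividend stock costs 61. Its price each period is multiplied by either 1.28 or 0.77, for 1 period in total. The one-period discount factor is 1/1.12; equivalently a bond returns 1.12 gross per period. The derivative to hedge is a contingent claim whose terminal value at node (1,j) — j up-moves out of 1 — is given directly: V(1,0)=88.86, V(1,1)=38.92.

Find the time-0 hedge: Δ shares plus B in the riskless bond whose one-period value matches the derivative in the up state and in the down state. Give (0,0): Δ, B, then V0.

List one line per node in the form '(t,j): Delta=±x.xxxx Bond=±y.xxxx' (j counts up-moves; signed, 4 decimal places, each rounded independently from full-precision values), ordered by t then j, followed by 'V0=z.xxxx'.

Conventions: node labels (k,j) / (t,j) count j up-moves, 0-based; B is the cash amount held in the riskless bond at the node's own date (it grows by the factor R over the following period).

Arbitrage-free pricing uses the up-move probability p* = (R−d)/(u−d) = 0.6863, discounting each step at R = 1.12.
Terminal payoffs: V(1,0)=88.8600, V(1,1)=38.9200
  t=0,j=0: stock 61.0000 → up 78.0800 (V=38.9200), down 46.9700 (V=88.8600). Price 48.7388; hedge Δ=-1.6053, bond B=146.6604.
Verification: the root portfolio costs Δ(0,0)·S0 + B(0,0) = 48.7388, matching V0.

(0,0): Delta=-1.6053 Bond=146.6604
V0=48.7388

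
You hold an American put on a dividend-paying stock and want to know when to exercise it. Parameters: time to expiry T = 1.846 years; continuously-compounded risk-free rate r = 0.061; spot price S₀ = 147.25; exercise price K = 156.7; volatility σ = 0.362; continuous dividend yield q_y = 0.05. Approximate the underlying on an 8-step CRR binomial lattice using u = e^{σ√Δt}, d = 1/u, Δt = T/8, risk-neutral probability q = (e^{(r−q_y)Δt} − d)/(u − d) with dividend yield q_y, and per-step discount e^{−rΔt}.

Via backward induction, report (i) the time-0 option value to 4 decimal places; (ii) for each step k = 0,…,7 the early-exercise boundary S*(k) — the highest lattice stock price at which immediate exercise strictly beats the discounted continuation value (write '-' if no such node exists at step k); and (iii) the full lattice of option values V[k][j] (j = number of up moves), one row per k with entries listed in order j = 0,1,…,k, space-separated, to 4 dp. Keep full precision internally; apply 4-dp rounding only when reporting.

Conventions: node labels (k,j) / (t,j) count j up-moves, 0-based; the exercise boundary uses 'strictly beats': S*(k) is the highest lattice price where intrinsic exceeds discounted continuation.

price = 31.1868
boundary = - - - 87.3966 73.4470 87.3966 103.9955 123.7471
tree:
31.1868
41.9210 19.7352
54.7604 28.3647 10.3660
69.3034 39.6277 16.2158 3.9227
83.2530 53.5001 24.8076 6.7825 0.7378
94.9760 69.3034 36.8726 11.6233 1.3958 0.0000
104.8279 83.2530 52.7045 19.7039 2.6405 0.0000 0.0000
113.1074 94.9760 69.3034 32.9529 4.9953 0.0000 0.0000 0.0000
120.0653 104.8279 83.2530 52.7045 9.4500 0.0000 0.0000 0.0000 0.0000

params: Δt=0.23075 u=1.18993 d=0.84039 q=0.46391 e^(-rΔt)=0.98602
t_8 payoffs: 120.0653 104.8279 83.2530 52.7045 9.4500 0.0000 0.0000 0.0000 0.0000
t_7: node(7,0) S=43.5926 payoff=113.1074 vs cont=111.4172 → 113.1074 [stop]  node(7,1) S=61.7240 payoff=94.9760 vs cont=93.4939 → 94.9760 [stop]  node(7,2) S=87.3966 payoff=69.3034 vs cont=68.1158 → 69.3034 [stop]  node(7,3) S=123.7471 payoff=32.9529 vs cont=32.1822 → 32.9529 [stop]  node(7,4) S=175.2167 payoff=0.0000 vs cont=4.9953 → 4.9953 [wait]  node(7,5) S=248.0940 payoff=0.0000 vs cont=0.0000 → 0.0000 [wait]  node(7,6) S=351.2828 payoff=0.0000 vs cont=0.0000 → 0.0000 [wait]  node(7,7) S=497.3904 payoff=0.0000 vs cont=0.0000 → 0.0000 [wait]  ⇒ S*(7)=123.7471
t_6: node(6,0) S=51.8721 payoff=104.8279 vs cont=103.2328 → 104.8279 [stop]  node(6,1) S=73.4470 payoff=83.2530 vs cont=81.9053 → 83.2530 [stop]  node(6,2) S=103.9955 payoff=52.7045 vs cont=51.7072 → 52.7045 [stop]  node(6,3) S=147.2500 payoff=9.4500 vs cont=19.7039 → 19.7039 [wait]  node(6,4) S=208.4951 payoff=0.0000 vs cont=2.6405 → 2.6405 [wait]  node(6,5) S=295.2137 payoff=0.0000 vs cont=0.0000 → 0.0000 [wait]  node(6,6) S=418.0008 payoff=0.0000 vs cont=0.0000 → 0.0000 [wait]  ⇒ S*(6)=103.9955
t_5: node(5,0) S=61.7240 payoff=94.9760 vs cont=93.4939 → 94.9760 [stop]  node(5,1) S=87.3966 payoff=69.3034 vs cont=68.1158 → 69.3034 [stop]  node(5,2) S=123.7471 payoff=32.9529 vs cont=36.8726 → 36.8726 [wait]  node(5,3) S=175.2167 payoff=0.0000 vs cont=11.6233 → 11.6233 [wait]  node(5,4) S=248.0940 payoff=0.0000 vs cont=1.3958 → 1.3958 [wait]  node(5,5) S=351.2828 payoff=0.0000 vs cont=0.0000 → 0.0000 [wait]  ⇒ S*(5)=87.3966
t_4: node(4,0) S=73.4470 payoff=83.2530 vs cont=81.9053 → 83.2530 [stop]  node(4,1) S=103.9955 payoff=52.7045 vs cont=53.5001 → 53.5001 [wait]  node(4,2) S=147.2500 payoff=9.4500 vs cont=24.8076 → 24.8076 [wait]  node(4,3) S=208.4951 payoff=0.0000 vs cont=6.7825 → 6.7825 [wait]  node(4,4) S=295.2137 payoff=0.0000 vs cont=0.7378 → 0.7378 [wait]  ⇒ S*(4)=73.4470
t_3: node(3,0) S=87.3966 payoff=69.3034 vs cont=68.4797 → 69.3034 [stop]  node(3,1) S=123.7471 payoff=32.9529 vs cont=39.6277 → 39.6277 [wait]  node(3,2) S=175.2167 payoff=0.0000 vs cont=16.2158 → 16.2158 [wait]  node(3,3) S=248.0940 payoff=0.0000 vs cont=3.9227 → 3.9227 [wait]  ⇒ S*(3)=87.3966
t_2: node(2,0) S=103.9955 payoff=52.7045 vs cont=54.7604 → 54.7604 [wait]  node(2,1) S=147.2500 payoff=9.4500 vs cont=28.3647 → 28.3647 [wait]  node(2,2) S=208.4951 payoff=0.0000 vs cont=10.3660 → 10.3660 [wait]  ⇒ S*(2)=-
t_1: node(1,0) S=123.7471 payoff=32.9529 vs cont=41.9210 → 41.9210 [wait]  node(1,1) S=175.2167 payoff=0.0000 vs cont=19.7352 → 19.7352 [wait]  ⇒ S*(1)=-
t_0: node(0,0) S=147.2500 payoff=9.4500 vs cont=31.1868 → 31.1868 [wait]  ⇒ S*(0)=-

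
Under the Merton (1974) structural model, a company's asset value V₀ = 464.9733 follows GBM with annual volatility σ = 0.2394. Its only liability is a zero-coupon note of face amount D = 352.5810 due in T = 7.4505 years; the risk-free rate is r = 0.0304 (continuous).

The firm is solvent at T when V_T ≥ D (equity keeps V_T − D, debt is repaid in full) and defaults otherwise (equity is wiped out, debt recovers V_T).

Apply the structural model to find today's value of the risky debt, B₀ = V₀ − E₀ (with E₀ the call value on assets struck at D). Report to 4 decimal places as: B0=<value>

B0=252.1058

Work the structural quantities from V₀ = 464.9733 against face 352.5810:
d₁ = [ln(V₀/D) + (r + σ²/2)T] / (σ√T)
   = [ln(464.9733/352.5810) + (0.0304 + 0.5·0.2394²)·7.4505] / (0.2394·√7.4505)
   = [0.276700 + 0.439998] / 0.653457 = 1.096779
d₂ = d₁ − σ√T = 1.096779 − 0.653457 = 0.443322
N(d₁) = 0.863631,  N(d₂) = 0.671234,  e^(−rT) = 0.797323
E₀ = V₀·N(d₁) − D·e^(−rT)·N(d₂)
   = 464.9733·0.863631 − 352.5810·0.797323·0.671234 = 212.867474
B₀ = V₀ − E₀ = 464.9733 − 212.867474 = 252.105826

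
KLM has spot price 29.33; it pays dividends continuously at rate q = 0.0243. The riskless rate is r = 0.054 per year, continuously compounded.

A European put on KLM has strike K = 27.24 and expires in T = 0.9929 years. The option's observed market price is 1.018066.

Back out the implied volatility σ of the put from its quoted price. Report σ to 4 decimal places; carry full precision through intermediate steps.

At σ = 0.1979 the Black–Scholes value reproduces the quote:
σ√T = 0.1979·√0.9929 = 0.197196
d₁ = (ln(S/K) + (r−q+σ²/2)T) / (σ√T) = (ln(29.33/27.24) + (0.054−0.0243+0.1979²/2)·0.9929) / 0.197196 = (0.073924 + 0.048932) / 0.197196 = 0.623018
d₂ = d₁ − σ√T = 0.623018 − 0.197196 = 0.425821
e^{−rT} = 0.947795
e^{−qT} = 0.976161
N(−d₁) = 0.266636,  N(−d₂) = 0.335119
V = K·e^{−rT}·N(−d₂) − S·e^{−qT}·N(−d₁) = 8.652085 − 7.634018 = 1.018066 (equal to the quote); since ∂V/∂σ > 0 for all σ, the implied volatility is unique

sigma = 0.1979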